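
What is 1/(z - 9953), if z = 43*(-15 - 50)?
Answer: -1/12748 ≈ -7.8444e-5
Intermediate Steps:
z = -2795 (z = 43*(-65) = -2795)
1/(z - 9953) = 1/(-2795 - 9953) = 1/(-12748) = -1/12748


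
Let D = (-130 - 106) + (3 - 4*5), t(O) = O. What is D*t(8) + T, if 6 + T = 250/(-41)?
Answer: -83480/41 ≈ -2036.1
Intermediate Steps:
D = -253 (D = -236 + (3 - 20) = -236 - 17 = -253)
T = -496/41 (T = -6 + 250/(-41) = -6 + 250*(-1/41) = -6 - 250/41 = -496/41 ≈ -12.098)
D*t(8) + T = -253*8 - 496/41 = -2024 - 496/41 = -83480/41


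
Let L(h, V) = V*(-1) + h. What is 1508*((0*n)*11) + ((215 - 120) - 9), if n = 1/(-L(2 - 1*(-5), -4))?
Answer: 86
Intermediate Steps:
L(h, V) = h - V (L(h, V) = -V + h = h - V)
n = -1/11 (n = 1/(-((2 - 1*(-5)) - 1*(-4))) = 1/(-((2 + 5) + 4)) = 1/(-(7 + 4)) = 1/(-1*11) = 1/(-11) = -1/11 ≈ -0.090909)
1508*((0*n)*11) + ((215 - 120) - 9) = 1508*((0*(-1/11))*11) + ((215 - 120) - 9) = 1508*(0*11) + (95 - 9) = 1508*0 + 86 = 0 + 86 = 86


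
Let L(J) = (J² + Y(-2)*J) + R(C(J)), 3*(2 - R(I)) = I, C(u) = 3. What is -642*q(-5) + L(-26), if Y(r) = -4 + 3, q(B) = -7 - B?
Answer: 1987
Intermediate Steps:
R(I) = 2 - I/3
Y(r) = -1
L(J) = 1 + J² - J (L(J) = (J² - J) + (2 - ⅓*3) = (J² - J) + (2 - 1) = (J² - J) + 1 = 1 + J² - J)
-642*q(-5) + L(-26) = -642*(-7 - 1*(-5)) + (1 + (-26)² - 1*(-26)) = -642*(-7 + 5) + (1 + 676 + 26) = -642*(-2) + 703 = 1284 + 703 = 1987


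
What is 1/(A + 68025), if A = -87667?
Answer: -1/19642 ≈ -5.0911e-5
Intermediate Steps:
1/(A + 68025) = 1/(-87667 + 68025) = 1/(-19642) = -1/19642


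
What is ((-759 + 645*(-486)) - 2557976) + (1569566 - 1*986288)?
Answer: -2288927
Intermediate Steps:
((-759 + 645*(-486)) - 2557976) + (1569566 - 1*986288) = ((-759 - 313470) - 2557976) + (1569566 - 986288) = (-314229 - 2557976) + 583278 = -2872205 + 583278 = -2288927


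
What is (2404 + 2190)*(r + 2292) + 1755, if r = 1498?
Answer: 17413015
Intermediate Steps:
(2404 + 2190)*(r + 2292) + 1755 = (2404 + 2190)*(1498 + 2292) + 1755 = 4594*3790 + 1755 = 17411260 + 1755 = 17413015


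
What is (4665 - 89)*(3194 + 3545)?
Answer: 30837664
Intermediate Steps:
(4665 - 89)*(3194 + 3545) = 4576*6739 = 30837664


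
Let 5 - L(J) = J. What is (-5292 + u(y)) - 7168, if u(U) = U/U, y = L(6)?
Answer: -12459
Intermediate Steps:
L(J) = 5 - J
y = -1 (y = 5 - 1*6 = 5 - 6 = -1)
u(U) = 1
(-5292 + u(y)) - 7168 = (-5292 + 1) - 7168 = -5291 - 7168 = -12459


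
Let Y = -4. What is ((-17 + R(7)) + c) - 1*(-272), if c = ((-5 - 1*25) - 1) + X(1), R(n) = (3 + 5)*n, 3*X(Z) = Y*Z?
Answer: 836/3 ≈ 278.67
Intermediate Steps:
X(Z) = -4*Z/3 (X(Z) = (-4*Z)/3 = -4*Z/3)
R(n) = 8*n
c = -97/3 (c = ((-5 - 1*25) - 1) - 4/3*1 = ((-5 - 25) - 1) - 4/3 = (-30 - 1) - 4/3 = -31 - 4/3 = -97/3 ≈ -32.333)
((-17 + R(7)) + c) - 1*(-272) = ((-17 + 8*7) - 97/3) - 1*(-272) = ((-17 + 56) - 97/3) + 272 = (39 - 97/3) + 272 = 20/3 + 272 = 836/3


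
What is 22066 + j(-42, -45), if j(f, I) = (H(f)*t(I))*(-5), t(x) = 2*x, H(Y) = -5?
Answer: 19816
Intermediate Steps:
j(f, I) = 50*I (j(f, I) = -10*I*(-5) = 50*I)
22066 + j(-42, -45) = 22066 + 50*(-45) = 22066 - 2250 = 19816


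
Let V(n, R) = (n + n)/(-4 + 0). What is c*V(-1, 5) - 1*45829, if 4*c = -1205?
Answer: -367837/8 ≈ -45980.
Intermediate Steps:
c = -1205/4 (c = (¼)*(-1205) = -1205/4 ≈ -301.25)
V(n, R) = -n/2 (V(n, R) = (2*n)/(-4) = (2*n)*(-¼) = -n/2)
c*V(-1, 5) - 1*45829 = -(-1205)*(-1)/8 - 1*45829 = -1205/4*½ - 45829 = -1205/8 - 45829 = -367837/8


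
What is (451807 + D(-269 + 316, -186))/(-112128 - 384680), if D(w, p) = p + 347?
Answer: -56496/62101 ≈ -0.90974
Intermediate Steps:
D(w, p) = 347 + p
(451807 + D(-269 + 316, -186))/(-112128 - 384680) = (451807 + (347 - 186))/(-112128 - 384680) = (451807 + 161)/(-496808) = 451968*(-1/496808) = -56496/62101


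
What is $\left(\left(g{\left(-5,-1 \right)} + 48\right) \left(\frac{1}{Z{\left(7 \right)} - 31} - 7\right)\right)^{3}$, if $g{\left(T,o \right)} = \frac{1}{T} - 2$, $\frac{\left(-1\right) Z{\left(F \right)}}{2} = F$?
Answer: $- \frac{378937595364544}{11390625} \approx -3.3267 \cdot 10^{7}$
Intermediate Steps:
$Z{\left(F \right)} = - 2 F$
$g{\left(T,o \right)} = -2 + \frac{1}{T}$ ($g{\left(T,o \right)} = \frac{1}{T} - 2 = -2 + \frac{1}{T}$)
$\left(\left(g{\left(-5,-1 \right)} + 48\right) \left(\frac{1}{Z{\left(7 \right)} - 31} - 7\right)\right)^{3} = \left(\left(\left(-2 + \frac{1}{-5}\right) + 48\right) \left(\frac{1}{\left(-2\right) 7 - 31} - 7\right)\right)^{3} = \left(\left(\left(-2 - \frac{1}{5}\right) + 48\right) \left(\frac{1}{-14 - 31} - 7\right)\right)^{3} = \left(\left(- \frac{11}{5} + 48\right) \left(\frac{1}{-45} - 7\right)\right)^{3} = \left(\frac{229 \left(- \frac{1}{45} - 7\right)}{5}\right)^{3} = \left(\frac{229}{5} \left(- \frac{316}{45}\right)\right)^{3} = \left(- \frac{72364}{225}\right)^{3} = - \frac{378937595364544}{11390625}$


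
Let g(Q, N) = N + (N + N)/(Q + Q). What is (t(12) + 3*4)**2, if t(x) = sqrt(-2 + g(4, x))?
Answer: (12 + sqrt(13))**2 ≈ 243.53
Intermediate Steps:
g(Q, N) = N + N/Q (g(Q, N) = N + (2*N)/((2*Q)) = N + (2*N)*(1/(2*Q)) = N + N/Q)
t(x) = sqrt(-2 + 5*x/4) (t(x) = sqrt(-2 + (x + x/4)) = sqrt(-2 + 5*x/4))
(t(12) + 3*4)**2 = (sqrt(-8 + 5*12)/2 + 3*4)**2 = (sqrt(-8 + 60)/2 + 12)**2 = (sqrt(52)/2 + 12)**2 = ((2*sqrt(13))/2 + 12)**2 = (sqrt(13) + 12)**2 = (12 + sqrt(13))**2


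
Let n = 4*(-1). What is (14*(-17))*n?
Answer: 952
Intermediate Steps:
n = -4
(14*(-17))*n = (14*(-17))*(-4) = -238*(-4) = 952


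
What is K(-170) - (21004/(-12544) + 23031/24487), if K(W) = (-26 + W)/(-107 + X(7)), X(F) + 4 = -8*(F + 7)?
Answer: 27618474155/17124444736 ≈ 1.6128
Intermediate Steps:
X(F) = -60 - 8*F (X(F) = -4 - 8*(F + 7) = -4 - 8*(7 + F) = -4 + (-56 - 8*F) = -60 - 8*F)
K(W) = 26/223 - W/223 (K(W) = (-26 + W)/(-107 + (-60 - 8*7)) = (-26 + W)/(-107 + (-60 - 56)) = (-26 + W)/(-107 - 116) = (-26 + W)/(-223) = (-26 + W)*(-1/223) = 26/223 - W/223)
K(-170) - (21004/(-12544) + 23031/24487) = (26/223 - 1/223*(-170)) - (21004/(-12544) + 23031/24487) = (26/223 + 170/223) - (21004*(-1/12544) + 23031*(1/24487)) = 196/223 - (-5251/3136 + 23031/24487) = 196/223 - 1*(-56356021/76791232) = 196/223 + 56356021/76791232 = 27618474155/17124444736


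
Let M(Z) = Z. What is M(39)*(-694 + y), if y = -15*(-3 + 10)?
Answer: -31161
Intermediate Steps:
y = -105 (y = -15*7 = -105)
M(39)*(-694 + y) = 39*(-694 - 105) = 39*(-799) = -31161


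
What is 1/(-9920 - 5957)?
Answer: -1/15877 ≈ -6.2984e-5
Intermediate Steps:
1/(-9920 - 5957) = 1/(-15877) = -1/15877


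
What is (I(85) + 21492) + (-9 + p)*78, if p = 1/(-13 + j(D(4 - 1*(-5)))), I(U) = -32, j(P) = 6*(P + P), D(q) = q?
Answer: 1972088/95 ≈ 20759.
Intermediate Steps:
j(P) = 12*P (j(P) = 6*(2*P) = 12*P)
p = 1/95 (p = 1/(-13 + 12*(4 - 1*(-5))) = 1/(-13 + 12*(4 + 5)) = 1/(-13 + 12*9) = 1/(-13 + 108) = 1/95 ≈ 0.010526)
(I(85) + 21492) + (-9 + p)*78 = (-32 + 21492) + (-9 + 1/95)*78 = 21460 - 854/95*78 = 21460 - 66612/95 = 1972088/95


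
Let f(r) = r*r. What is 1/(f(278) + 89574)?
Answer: 1/166858 ≈ 5.9931e-6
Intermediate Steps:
f(r) = r²
1/(f(278) + 89574) = 1/(278² + 89574) = 1/(77284 + 89574) = 1/166858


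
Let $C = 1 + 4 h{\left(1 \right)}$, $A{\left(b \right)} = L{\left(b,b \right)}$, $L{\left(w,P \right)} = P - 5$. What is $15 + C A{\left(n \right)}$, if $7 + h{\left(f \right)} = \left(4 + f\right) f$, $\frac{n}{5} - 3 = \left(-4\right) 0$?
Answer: $-55$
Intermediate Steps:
$n = 15$ ($n = 15 + 5 \left(\left(-4\right) 0\right) = 15 + 5 \cdot 0 = 15 + 0 = 15$)
$L{\left(w,P \right)} = -5 + P$ ($L{\left(w,P \right)} = P - 5 = -5 + P$)
$h{\left(f \right)} = -7 + f \left(4 + f\right)$ ($h{\left(f \right)} = -7 + \left(4 + f\right) f = -7 + f \left(4 + f\right)$)
$A{\left(b \right)} = -5 + b$
$C = -7$ ($C = 1 + 4 \left(-7 + 1^{2} + 4 \cdot 1\right) = 1 + 4 \left(-7 + 1 + 4\right) = 1 + 4 \left(-2\right) = 1 - 8 = -7$)
$15 + C A{\left(n \right)} = 15 - 7 \left(-5 + 15\right) = 15 - 70 = -55$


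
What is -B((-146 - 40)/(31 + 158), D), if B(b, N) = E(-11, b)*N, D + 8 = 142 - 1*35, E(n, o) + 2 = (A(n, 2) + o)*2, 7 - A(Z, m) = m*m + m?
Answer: 1364/7 ≈ 194.86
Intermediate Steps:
A(Z, m) = 7 - m - m**2 (A(Z, m) = 7 - (m*m + m) = 7 - (m**2 + m) = 7 - (m + m**2) = 7 + (-m - m**2) = 7 - m - m**2)
E(n, o) = 2*o (E(n, o) = -2 + ((7 - 1*2 - 1*2**2) + o)*2 = -2 + ((7 - 2 - 1*4) + o)*2 = -2 + ((7 - 2 - 4) + o)*2 = -2 + (1 + o)*2 = -2 + (2 + 2*o) = 2*o)
D = 99 (D = -8 + (142 - 1*35) = -8 + (142 - 35) = -8 + 107 = 99)
B(b, N) = 2*N*b (B(b, N) = (2*b)*N = 2*N*b)
-B((-146 - 40)/(31 + 158), D) = -2*99*(-146 - 40)/(31 + 158) = -2*99*(-186/189) = -2*99*(-186*1/189) = -2*99*(-62)/63 = -1*(-1364/7) = 1364/7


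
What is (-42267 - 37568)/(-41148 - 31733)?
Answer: 79835/72881 ≈ 1.0954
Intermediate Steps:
(-42267 - 37568)/(-41148 - 31733) = -79835/(-72881) = -79835*(-1/72881) = 79835/72881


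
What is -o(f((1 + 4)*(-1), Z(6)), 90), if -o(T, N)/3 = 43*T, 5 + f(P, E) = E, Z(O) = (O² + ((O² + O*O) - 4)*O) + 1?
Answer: 56760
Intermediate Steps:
Z(O) = 1 + O² + O*(-4 + 2*O²) (Z(O) = (O² + ((O² + O²) - 4)*O) + 1 = (O² + (2*O² - 4)*O) + 1 = (O² + (-4 + 2*O²)*O) + 1 = (O² + O*(-4 + 2*O²)) + 1 = 1 + O² + O*(-4 + 2*O²))
f(P, E) = -5 + E
o(T, N) = -129*T
-o(f((1 + 4)*(-1), Z(6)), 90) = -(-129)*(-5 + (1 + 6² - 4*6 + 2*6³)) = -(-129)*(-5 + (1 + 36 - 24 + 2*216)) = -(-129)*(-5 + (1 + 36 - 24 + 432)) = -(-129)*(-5 + 445) = -(-129)*440 = -1*(-56760) = 56760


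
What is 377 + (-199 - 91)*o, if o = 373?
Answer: -107793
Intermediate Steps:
377 + (-199 - 91)*o = 377 + (-199 - 91)*373 = 377 - 290*373 = 377 - 108170 = -107793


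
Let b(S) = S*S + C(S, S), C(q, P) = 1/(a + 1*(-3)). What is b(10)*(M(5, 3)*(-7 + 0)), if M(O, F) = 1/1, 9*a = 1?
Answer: -18137/26 ≈ -697.58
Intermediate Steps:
a = ⅑ (a = (⅑)*1 = ⅑ ≈ 0.11111)
C(q, P) = -9/26 (C(q, P) = 1/(⅑ + 1*(-3)) = 1/(⅑ - 3) = 1/(-26/9) = -9/26)
b(S) = -9/26 + S² (b(S) = S*S - 9/26 = S² - 9/26 = -9/26 + S²)
M(O, F) = 1
b(10)*(M(5, 3)*(-7 + 0)) = (-9/26 + 10²)*(1*(-7 + 0)) = (-9/26 + 100)*(1*(-7)) = (2591/26)*(-7) = -18137/26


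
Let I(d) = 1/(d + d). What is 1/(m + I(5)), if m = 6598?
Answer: 10/65981 ≈ 0.00015156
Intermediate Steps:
I(d) = 1/(2*d)
1/(m + I(5)) = 1/(6598 + (1/2)/5) = 1/(6598 + (1/2)*(1/5)) = 1/(6598 + 1/10) = 1/(65981/10) = 10/65981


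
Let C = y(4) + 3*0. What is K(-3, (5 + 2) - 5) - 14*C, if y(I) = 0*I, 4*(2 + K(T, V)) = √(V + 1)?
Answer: -2 + √3/4 ≈ -1.5670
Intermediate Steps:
K(T, V) = -2 + √(1 + V)/4 (K(T, V) = -2 + √(V + 1)/4 = -2 + √(1 + V)/4)
y(I) = 0
C = 0 (C = 0 + 3*0 = 0 + 0 = 0)
K(-3, (5 + 2) - 5) - 14*C = (-2 + √(1 + ((5 + 2) - 5))/4) - 14*0 = (-2 + √(1 + (7 - 5))/4) + 0 = (-2 + √(1 + 2)/4) + 0 = (-2 + √3/4) + 0 = -2 + √3/4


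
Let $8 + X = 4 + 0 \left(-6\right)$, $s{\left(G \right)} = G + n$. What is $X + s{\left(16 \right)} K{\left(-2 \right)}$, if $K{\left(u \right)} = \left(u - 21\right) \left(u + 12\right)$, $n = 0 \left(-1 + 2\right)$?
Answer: $-3684$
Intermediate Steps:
$n = 0$ ($n = 0 \cdot 1 = 0$)
$s{\left(G \right)} = G$ ($s{\left(G \right)} = G + 0 = G$)
$K{\left(u \right)} = \left(-21 + u\right) \left(12 + u\right)$
$X = -4$ ($X = -8 + \left(4 + 0 \left(-6\right)\right) = -8 + \left(4 + 0\right) = -8 + 4 = -4$)
$X + s{\left(16 \right)} K{\left(-2 \right)} = -4 + 16 \left(-252 + \left(-2\right)^{2} - -18\right) = -4 + 16 \left(-252 + 4 + 18\right) = -4 + 16 \left(-230\right) = -4 - 3680 = -3684$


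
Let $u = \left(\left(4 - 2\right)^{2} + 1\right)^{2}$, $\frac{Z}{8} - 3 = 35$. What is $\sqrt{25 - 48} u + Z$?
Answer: $304 + 25 i \sqrt{23} \approx 304.0 + 119.9 i$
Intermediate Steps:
$Z = 304$ ($Z = 24 + 8 \cdot 35 = 24 + 280 = 304$)
$u = 25$ ($u = \left(2^{2} + 1\right)^{2} = \left(4 + 1\right)^{2} = 5^{2} = 25$)
$\sqrt{25 - 48} u + Z = \sqrt{25 - 48} \cdot 25 + 304 = \sqrt{-23} \cdot 25 + 304 = i \sqrt{23} \cdot 25 + 304 = 25 i \sqrt{23} + 304 = 304 + 25 i \sqrt{23}$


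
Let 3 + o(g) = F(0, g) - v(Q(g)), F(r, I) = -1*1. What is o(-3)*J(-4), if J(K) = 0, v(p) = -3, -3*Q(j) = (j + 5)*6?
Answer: 0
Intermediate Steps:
Q(j) = -10 - 2*j (Q(j) = -(j + 5)*6/3 = -(5 + j)*6/3 = -(30 + 6*j)/3 = -10 - 2*j)
F(r, I) = -1
o(g) = -1 (o(g) = -3 + (-1 - 1*(-3)) = -3 + (-1 + 3) = -3 + 2 = -1)
o(-3)*J(-4) = -1*0 = 0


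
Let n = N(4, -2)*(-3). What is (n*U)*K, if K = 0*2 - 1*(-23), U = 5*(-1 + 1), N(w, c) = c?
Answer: 0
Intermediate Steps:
U = 0 (U = 5*0 = 0)
K = 23 (K = 0 + 23 = 23)
n = 6 (n = -2*(-3) = 6)
(n*U)*K = (6*0)*23 = 0*23 = 0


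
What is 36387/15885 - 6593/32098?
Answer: 118135569/56652970 ≈ 2.0853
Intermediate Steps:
36387/15885 - 6593/32098 = 36387*(1/15885) - 6593*1/32098 = 4043/1765 - 6593/32098 = 118135569/56652970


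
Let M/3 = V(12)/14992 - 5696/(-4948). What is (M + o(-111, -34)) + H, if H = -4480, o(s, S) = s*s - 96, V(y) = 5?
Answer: 143695894859/18545104 ≈ 7748.5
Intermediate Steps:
o(s, S) = -96 + s**2 (o(s, S) = s**2 - 96 = -96 + s**2)
M = 64064379/18545104 (M = 3*(5/14992 - 5696/(-4948)) = 3*(5*(1/14992) - 5696*(-1/4948)) = 3*(5/14992 + 1424/1237) = 3*(21354793/18545104) = 64064379/18545104 ≈ 3.4545)
(M + o(-111, -34)) + H = (64064379/18545104 + (-96 + (-111)**2)) - 4480 = (64064379/18545104 + (-96 + 12321)) - 4480 = (64064379/18545104 + 12225) - 4480 = 226777960779/18545104 - 4480 = 143695894859/18545104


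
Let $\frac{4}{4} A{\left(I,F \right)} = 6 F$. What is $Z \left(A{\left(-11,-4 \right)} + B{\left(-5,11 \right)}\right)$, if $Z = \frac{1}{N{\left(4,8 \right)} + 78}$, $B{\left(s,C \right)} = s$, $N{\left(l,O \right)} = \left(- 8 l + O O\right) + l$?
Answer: $- \frac{29}{114} \approx -0.25439$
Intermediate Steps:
$N{\left(l,O \right)} = O^{2} - 7 l$ ($N{\left(l,O \right)} = \left(- 8 l + O^{2}\right) + l = \left(O^{2} - 8 l\right) + l = O^{2} - 7 l$)
$A{\left(I,F \right)} = 6 F$
$Z = \frac{1}{114}$ ($Z = \frac{1}{\left(8^{2} - 28\right) + 78} = \frac{1}{\left(64 - 28\right) + 78} = \frac{1}{36 + 78} = \frac{1}{114} \approx 0.0087719$)
$Z \left(A{\left(-11,-4 \right)} + B{\left(-5,11 \right)}\right) = \frac{6 \left(-4\right) - 5}{114} = \frac{-24 - 5}{114} = \frac{1}{114} \left(-29\right) = - \frac{29}{114}$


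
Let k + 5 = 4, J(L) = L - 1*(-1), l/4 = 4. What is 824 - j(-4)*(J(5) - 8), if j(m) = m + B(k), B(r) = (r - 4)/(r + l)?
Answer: 2446/3 ≈ 815.33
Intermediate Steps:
l = 16 (l = 4*4 = 16)
J(L) = 1 + L (J(L) = L + 1 = 1 + L)
k = -1 (k = -5 + 4 = -1)
B(r) = (-4 + r)/(16 + r) (B(r) = (r - 4)/(r + 16) = (-4 + r)/(16 + r))
j(m) = -⅓ + m (j(m) = m + (-4 - 1)/(16 - 1) = m - 5/15 = m + (1/15)*(-5) = m - ⅓ = -⅓ + m)
824 - j(-4)*(J(5) - 8) = 824 - (-⅓ - 4)*((1 + 5) - 8) = 824 - (-13)*(6 - 8)/3 = 824 - (-13)*(-2)/3 = 824 - 1*26/3 = 824 - 26/3 = 2446/3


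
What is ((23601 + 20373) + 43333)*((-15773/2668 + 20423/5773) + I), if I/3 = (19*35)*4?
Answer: 466425484325295/669668 ≈ 6.9650e+8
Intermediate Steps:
I = 7980 (I = 3*((19*35)*4) = 3*(665*4) = 3*2660 = 7980)
((23601 + 20373) + 43333)*((-15773/2668 + 20423/5773) + I) = ((23601 + 20373) + 43333)*((-15773/2668 + 20423/5773) + 7980) = (43974 + 43333)*((-15773*1/2668 + 20423*(1/5773)) + 7980) = 87307*((-15773/2668 + 20423/5773) + 7980) = 87307*(-1589955/669668 + 7980) = 87307*(5342360685/669668) = 466425484325295/669668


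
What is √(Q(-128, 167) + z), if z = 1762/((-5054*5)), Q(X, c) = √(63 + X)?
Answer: √(-30835 + 442225*I*√65)/665 ≈ 1.9991 + 2.0165*I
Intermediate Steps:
z = -881/12635 (z = 1762/(-25270) = 1762*(-1/25270) = -881/12635 ≈ -0.069727)
√(Q(-128, 167) + z) = √(√(63 - 128) - 881/12635) = √(√(-65) - 881/12635) = √(I*√65 - 881/12635) = √(-881/12635 + I*√65)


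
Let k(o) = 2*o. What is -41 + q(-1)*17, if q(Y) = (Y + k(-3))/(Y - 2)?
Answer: -4/3 ≈ -1.3333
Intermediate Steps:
q(Y) = (-6 + Y)/(-2 + Y) (q(Y) = (Y + 2*(-3))/(Y - 2) = (Y - 6)/(-2 + Y) = (-6 + Y)/(-2 + Y))
-41 + q(-1)*17 = -41 + ((-6 - 1)/(-2 - 1))*17 = -41 + (-7/(-3))*17 = -41 - ⅓*(-7)*17 = -41 + (7/3)*17 = -41 + 119/3 = -4/3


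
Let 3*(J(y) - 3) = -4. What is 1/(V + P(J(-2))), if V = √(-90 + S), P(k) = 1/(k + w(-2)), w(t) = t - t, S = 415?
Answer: -15/8116 + 125*√13/8116 ≈ 0.053683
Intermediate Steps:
J(y) = 5/3 (J(y) = 3 + (⅓)*(-4) = 3 - 4/3 = 5/3)
w(t) = 0
P(k) = 1/k (P(k) = 1/(k + 0) = 1/k)
V = 5*√13 (V = √(-90 + 415) = √325 = 5*√13 ≈ 18.028)
1/(V + P(J(-2))) = 1/(5*√13 + 1/(5/3)) = 1/(5*√13 + ⅗) = 1/(⅗ + 5*√13)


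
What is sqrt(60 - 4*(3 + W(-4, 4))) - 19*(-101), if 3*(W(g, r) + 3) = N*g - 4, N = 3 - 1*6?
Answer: 1919 + 2*sqrt(111)/3 ≈ 1926.0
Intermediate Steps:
N = -3 (N = 3 - 6 = -3)
W(g, r) = -13/3 - g (W(g, r) = -3 + (-3*g - 4)/3 = -3 + (-4 - 3*g)/3 = -3 + (-4/3 - g) = -13/3 - g)
sqrt(60 - 4*(3 + W(-4, 4))) - 19*(-101) = sqrt(60 - 4*(3 + (-13/3 - 1*(-4)))) - 19*(-101) = sqrt(60 - 4*(3 + (-13/3 + 4))) + 1919 = sqrt(60 - 4*(3 - 1/3)) + 1919 = sqrt(60 - 4*8/3) + 1919 = sqrt(60 - 32/3) + 1919 = sqrt(148/3) + 1919 = 2*sqrt(111)/3 + 1919 = 1919 + 2*sqrt(111)/3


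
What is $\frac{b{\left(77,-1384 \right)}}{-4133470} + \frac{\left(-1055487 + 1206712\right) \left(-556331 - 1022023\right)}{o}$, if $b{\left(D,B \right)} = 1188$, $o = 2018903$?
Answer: $- \frac{44845628878101012}{379321590155} \approx -1.1823 \cdot 10^{5}$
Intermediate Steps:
$\frac{b{\left(77,-1384 \right)}}{-4133470} + \frac{\left(-1055487 + 1206712\right) \left(-556331 - 1022023\right)}{o} = \frac{1188}{-4133470} + \frac{\left(-1055487 + 1206712\right) \left(-556331 - 1022023\right)}{2018903} = 1188 \left(- \frac{1}{4133470}\right) + 151225 \left(-1578354\right) \frac{1}{2018903} = - \frac{54}{187885} - \frac{238686583650}{2018903} = - \frac{44845628878101012}{379321590155}$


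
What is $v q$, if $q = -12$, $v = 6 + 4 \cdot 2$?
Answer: $-168$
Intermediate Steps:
$v = 14$ ($v = 6 + 8 = 14$)
$v q = 14 \left(-12\right) = -168$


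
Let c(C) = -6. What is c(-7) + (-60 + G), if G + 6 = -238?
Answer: -310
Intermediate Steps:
G = -244 (G = -6 - 238 = -244)
c(-7) + (-60 + G) = -6 + (-60 - 244) = -6 - 304 = -310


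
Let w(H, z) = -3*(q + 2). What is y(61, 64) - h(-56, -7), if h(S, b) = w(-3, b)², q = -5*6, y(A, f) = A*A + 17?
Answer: -3318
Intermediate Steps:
y(A, f) = 17 + A² (y(A, f) = A² + 17 = 17 + A²)
q = -30
w(H, z) = 84 (w(H, z) = -3*(-30 + 2) = -3*(-28) = 84)
h(S, b) = 7056 (h(S, b) = 84² = 7056)
y(61, 64) - h(-56, -7) = (17 + 61²) - 1*7056 = (17 + 3721) - 7056 = 3738 - 7056 = -3318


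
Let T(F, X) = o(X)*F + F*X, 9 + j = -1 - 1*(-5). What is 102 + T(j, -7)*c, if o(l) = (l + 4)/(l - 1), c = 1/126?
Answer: 103081/1008 ≈ 102.26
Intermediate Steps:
j = -5 (j = -9 + (-1 - 1*(-5)) = -9 + (-1 + 5) = -9 + 4 = -5)
c = 1/126 ≈ 0.0079365
o(l) = (4 + l)/(-1 + l)
T(F, X) = F*X + F*(4 + X)/(-1 + X) (T(F, X) = ((4 + X)/(-1 + X))*F + F*X = F*(4 + X)/(-1 + X) + F*X = F*X + F*(4 + X)/(-1 + X))
102 + T(j, -7)*c = 102 - 5*(4 + (-7)²)/(-1 - 7)*(1/126) = 102 - 5*(4 + 49)/(-8)*(1/126) = 102 - 5*(-⅛)*53*(1/126) = 102 + (265/8)*(1/126) = 102 + 265/1008 = 103081/1008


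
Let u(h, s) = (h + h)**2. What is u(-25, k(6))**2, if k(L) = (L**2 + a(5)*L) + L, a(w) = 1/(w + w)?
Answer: 6250000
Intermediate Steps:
a(w) = 1/(2*w)
k(L) = L**2 + 11*L/10 (k(L) = (L**2 + ((1/2)/5)*L) + L = (L**2 + ((1/2)*(1/5))*L) + L = (L**2 + L/10) + L = L**2 + 11*L/10)
u(h, s) = 4*h**2 (u(h, s) = (2*h)**2 = 4*h**2)
u(-25, k(6))**2 = (4*(-25)**2)**2 = (4*625)**2 = 2500**2 = 6250000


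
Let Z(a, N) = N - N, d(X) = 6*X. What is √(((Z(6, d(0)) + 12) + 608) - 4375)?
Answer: I*√3755 ≈ 61.278*I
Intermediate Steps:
Z(a, N) = 0
√(((Z(6, d(0)) + 12) + 608) - 4375) = √(((0 + 12) + 608) - 4375) = √((12 + 608) - 4375) = √(620 - 4375) = √(-3755) = I*√3755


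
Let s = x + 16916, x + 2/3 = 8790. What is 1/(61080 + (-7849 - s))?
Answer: 3/82577 ≈ 3.6330e-5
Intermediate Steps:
x = 26368/3 (x = -⅔ + 8790 = 26368/3 ≈ 8789.3)
s = 77116/3 (s = 26368/3 + 16916 = 77116/3 ≈ 25705.)
1/(61080 + (-7849 - s)) = 1/(61080 + (-7849 - 1*77116/3)) = 1/(61080 + (-7849 - 77116/3)) = 1/(61080 - 100663/3) = 1/(82577/3) = 3/82577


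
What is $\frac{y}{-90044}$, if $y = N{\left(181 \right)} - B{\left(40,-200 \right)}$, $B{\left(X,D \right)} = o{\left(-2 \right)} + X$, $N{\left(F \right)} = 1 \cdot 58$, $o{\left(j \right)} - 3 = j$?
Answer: $- \frac{17}{90044} \approx -0.0001888$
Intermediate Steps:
$o{\left(j \right)} = 3 + j$
$N{\left(F \right)} = 58$
$B{\left(X,D \right)} = 1 + X$ ($B{\left(X,D \right)} = \left(3 - 2\right) + X = 1 + X$)
$y = 17$ ($y = 58 - \left(1 + 40\right) = 58 - 41 = 17$)
$\frac{y}{-90044} = \frac{17}{-90044} = 17 \left(- \frac{1}{90044}\right) = - \frac{17}{90044}$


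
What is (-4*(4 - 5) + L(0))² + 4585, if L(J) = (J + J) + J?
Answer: 4601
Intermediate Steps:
L(J) = 3*J (L(J) = 2*J + J = 3*J)
(-4*(4 - 5) + L(0))² + 4585 = (-4*(4 - 5) + 3*0)² + 4585 = (-4*(-1) + 0)² + 4585 = (4 + 0)² + 4585 = 4² + 4585 = 16 + 4585 = 4601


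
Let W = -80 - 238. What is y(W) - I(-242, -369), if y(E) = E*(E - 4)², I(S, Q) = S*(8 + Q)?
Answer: -33058874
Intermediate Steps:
W = -318
y(E) = E*(-4 + E)²
y(W) - I(-242, -369) = -318*(-4 - 318)² - (-242)*(8 - 369) = -318*(-322)² - (-242)*(-361) = -318*103684 - 1*87362 = -32971512 - 87362 = -33058874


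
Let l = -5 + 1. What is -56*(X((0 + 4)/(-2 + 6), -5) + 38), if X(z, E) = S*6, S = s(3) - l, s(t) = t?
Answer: -4480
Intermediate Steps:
l = -4
S = 7 (S = 3 - 1*(-4) = 3 + 4 = 7)
X(z, E) = 42 (X(z, E) = 7*6 = 42)
-56*(X((0 + 4)/(-2 + 6), -5) + 38) = -56*(42 + 38) = -56*80 = -4480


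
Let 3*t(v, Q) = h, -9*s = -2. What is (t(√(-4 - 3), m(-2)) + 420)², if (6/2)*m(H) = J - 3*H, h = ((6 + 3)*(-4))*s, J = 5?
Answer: 1567504/9 ≈ 1.7417e+5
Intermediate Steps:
s = 2/9 (s = -⅑*(-2) = 2/9 ≈ 0.22222)
h = -8 (h = ((6 + 3)*(-4))*(2/9) = (9*(-4))*(2/9) = -36*2/9 = -8)
m(H) = 5/3 - H (m(H) = (5 - 3*H)/3 = 5/3 - H)
t(v, Q) = -8/3 (t(v, Q) = (⅓)*(-8) = -8/3)
(t(√(-4 - 3), m(-2)) + 420)² = (-8/3 + 420)² = (1252/3)² = 1567504/9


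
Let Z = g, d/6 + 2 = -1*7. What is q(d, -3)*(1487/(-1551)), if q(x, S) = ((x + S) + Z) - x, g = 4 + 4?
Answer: -7435/1551 ≈ -4.7937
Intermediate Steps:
d = -54 (d = -12 + 6*(-1*7) = -12 + 6*(-7) = -12 - 42 = -54)
g = 8
Z = 8
q(x, S) = 8 + S (q(x, S) = ((x + S) + 8) - x = ((S + x) + 8) - x = (8 + S + x) - x = 8 + S)
q(d, -3)*(1487/(-1551)) = (8 - 3)*(1487/(-1551)) = 5*(1487*(-1/1551)) = 5*(-1487/1551) = -7435/1551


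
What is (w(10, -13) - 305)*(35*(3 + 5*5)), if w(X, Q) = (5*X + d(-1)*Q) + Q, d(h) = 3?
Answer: -300860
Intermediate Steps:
w(X, Q) = 4*Q + 5*X (w(X, Q) = (5*X + 3*Q) + Q = (3*Q + 5*X) + Q = 4*Q + 5*X)
(w(10, -13) - 305)*(35*(3 + 5*5)) = ((4*(-13) + 5*10) - 305)*(35*(3 + 5*5)) = ((-52 + 50) - 305)*(35*(3 + 25)) = (-2 - 305)*(35*28) = -307*980 = -300860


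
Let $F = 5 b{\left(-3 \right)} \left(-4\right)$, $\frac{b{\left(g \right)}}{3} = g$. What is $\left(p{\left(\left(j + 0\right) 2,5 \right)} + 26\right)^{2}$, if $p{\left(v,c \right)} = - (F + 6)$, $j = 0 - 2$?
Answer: $25600$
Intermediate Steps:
$b{\left(g \right)} = 3 g$
$j = -2$ ($j = 0 - 2 = -2$)
$F = 180$ ($F = 5 \cdot 3 \left(-3\right) \left(-4\right) = 5 \left(-9\right) \left(-4\right) = \left(-45\right) \left(-4\right) = 180$)
$p{\left(v,c \right)} = -186$ ($p{\left(v,c \right)} = - (180 + 6) = \left(-1\right) 186 = -186$)
$\left(p{\left(\left(j + 0\right) 2,5 \right)} + 26\right)^{2} = \left(-186 + 26\right)^{2} = \left(-160\right)^{2} = 25600$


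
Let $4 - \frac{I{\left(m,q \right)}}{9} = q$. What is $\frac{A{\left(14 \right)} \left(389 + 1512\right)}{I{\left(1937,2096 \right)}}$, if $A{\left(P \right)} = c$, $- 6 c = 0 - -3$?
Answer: $\frac{1901}{37656} \approx 0.050483$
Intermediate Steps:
$I{\left(m,q \right)} = 36 - 9 q$
$c = - \frac{1}{2}$ ($c = - \frac{0 - -3}{6} = - \frac{0 + 3}{6} = \left(- \frac{1}{6}\right) 3 = - \frac{1}{2} \approx -0.5$)
$A{\left(P \right)} = - \frac{1}{2}$
$\frac{A{\left(14 \right)} \left(389 + 1512\right)}{I{\left(1937,2096 \right)}} = \frac{\left(- \frac{1}{2}\right) \left(389 + 1512\right)}{36 - 18864} = \frac{\left(- \frac{1}{2}\right) 1901}{36 - 18864} = - \frac{1901}{2 \left(-18828\right)} = \left(- \frac{1901}{2}\right) \left(- \frac{1}{18828}\right) = \frac{1901}{37656}$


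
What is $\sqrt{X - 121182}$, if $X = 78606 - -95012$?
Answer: $2 \sqrt{13109} \approx 228.99$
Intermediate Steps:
$X = 173618$ ($X = 78606 + 95012 = 173618$)
$\sqrt{X - 121182} = \sqrt{173618 - 121182} = \sqrt{52436} = 2 \sqrt{13109}$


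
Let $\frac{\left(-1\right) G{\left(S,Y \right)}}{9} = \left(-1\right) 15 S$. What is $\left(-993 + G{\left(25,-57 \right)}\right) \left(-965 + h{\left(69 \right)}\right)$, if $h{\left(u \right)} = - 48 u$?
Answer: $-10187814$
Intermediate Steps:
$G{\left(S,Y \right)} = 135 S$ ($G{\left(S,Y \right)} = - 9 \left(-1\right) 15 S = - 9 \left(- 15 S\right) = 135 S$)
$\left(-993 + G{\left(25,-57 \right)}\right) \left(-965 + h{\left(69 \right)}\right) = \left(-993 + 135 \cdot 25\right) \left(-965 - 3312\right) = \left(-993 + 3375\right) \left(-965 - 3312\right) = 2382 \left(-4277\right) = -10187814$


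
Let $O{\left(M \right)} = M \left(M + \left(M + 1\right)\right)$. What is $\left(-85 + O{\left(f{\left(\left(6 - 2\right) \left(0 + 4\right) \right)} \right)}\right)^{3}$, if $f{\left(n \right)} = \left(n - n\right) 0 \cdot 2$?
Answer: $-614125$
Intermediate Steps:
$f{\left(n \right)} = 0$ ($f{\left(n \right)} = 0 \cdot 0 \cdot 2 = 0 \cdot 2 = 0$)
$O{\left(M \right)} = M \left(1 + 2 M\right)$ ($O{\left(M \right)} = M \left(M + \left(1 + M\right)\right) = M \left(1 + 2 M\right)$)
$\left(-85 + O{\left(f{\left(\left(6 - 2\right) \left(0 + 4\right) \right)} \right)}\right)^{3} = \left(-85 + 0 \left(1 + 2 \cdot 0\right)\right)^{3} = \left(-85 + 0 \left(1 + 0\right)\right)^{3} = \left(-85 + 0 \cdot 1\right)^{3} = \left(-85 + 0\right)^{3} = \left(-85\right)^{3} = -614125$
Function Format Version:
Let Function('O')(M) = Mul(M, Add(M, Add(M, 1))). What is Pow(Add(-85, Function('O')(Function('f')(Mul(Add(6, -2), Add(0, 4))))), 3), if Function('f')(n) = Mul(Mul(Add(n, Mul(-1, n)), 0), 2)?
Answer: -614125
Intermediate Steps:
Function('f')(n) = 0 (Function('f')(n) = Mul(Mul(0, 0), 2) = Mul(0, 2) = 0)
Function('O')(M) = Mul(M, Add(1, Mul(2, M))) (Function('O')(M) = Mul(M, Add(M, Add(1, M))) = Mul(M, Add(1, Mul(2, M))))
Pow(Add(-85, Function('O')(Function('f')(Mul(Add(6, -2), Add(0, 4))))), 3) = Pow(Add(-85, Mul(0, Add(1, Mul(2, 0)))), 3) = Pow(Add(-85, Mul(0, Add(1, 0))), 3) = Pow(Add(-85, Mul(0, 1)), 3) = Pow(Add(-85, 0), 3) = Pow(-85, 3) = -614125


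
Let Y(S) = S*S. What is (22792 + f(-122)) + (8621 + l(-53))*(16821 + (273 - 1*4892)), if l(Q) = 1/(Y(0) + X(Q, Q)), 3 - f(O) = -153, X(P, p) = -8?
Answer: 420859459/4 ≈ 1.0521e+8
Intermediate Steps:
Y(S) = S**2
f(O) = 156 (f(O) = 3 - 1*(-153) = 3 + 153 = 156)
l(Q) = -1/8 (l(Q) = 1/(0**2 - 8) = 1/(0 - 8) = 1/(-8) = -1/8)
(22792 + f(-122)) + (8621 + l(-53))*(16821 + (273 - 1*4892)) = (22792 + 156) + (8621 - 1/8)*(16821 + (273 - 1*4892)) = 22948 + 68967*(16821 + (273 - 4892))/8 = 22948 + 68967*(16821 - 4619)/8 = 22948 + (68967/8)*12202 = 22948 + 420767667/4 = 420859459/4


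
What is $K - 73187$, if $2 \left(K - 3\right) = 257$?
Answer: $- \frac{146111}{2} \approx -73056.0$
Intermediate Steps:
$K = \frac{263}{2}$ ($K = 3 + \frac{1}{2} \cdot 257 = 3 + \frac{257}{2} = \frac{263}{2} \approx 131.5$)
$K - 73187 = \frac{263}{2} - 73187 = - \frac{146111}{2}$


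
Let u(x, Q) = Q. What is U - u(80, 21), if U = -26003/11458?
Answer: -266621/11458 ≈ -23.269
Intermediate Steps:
U = -26003/11458 (U = -26003*1/11458 = -26003/11458 ≈ -2.2694)
U - u(80, 21) = -26003/11458 - 1*21 = -26003/11458 - 21 = -266621/11458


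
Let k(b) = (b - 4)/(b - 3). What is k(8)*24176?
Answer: 96704/5 ≈ 19341.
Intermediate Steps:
k(b) = (-4 + b)/(-3 + b)
k(8)*24176 = ((-4 + 8)/(-3 + 8))*24176 = (4/5)*24176 = ((⅕)*4)*24176 = (⅘)*24176 = 96704/5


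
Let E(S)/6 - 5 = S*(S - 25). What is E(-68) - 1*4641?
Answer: 33333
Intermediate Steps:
E(S) = 30 + 6*S*(-25 + S) (E(S) = 30 + 6*(S*(S - 25)) = 30 + 6*(S*(-25 + S)) = 30 + 6*S*(-25 + S))
E(-68) - 1*4641 = (30 - 150*(-68) + 6*(-68)²) - 1*4641 = (30 + 10200 + 6*4624) - 4641 = (30 + 10200 + 27744) - 4641 = 37974 - 4641 = 33333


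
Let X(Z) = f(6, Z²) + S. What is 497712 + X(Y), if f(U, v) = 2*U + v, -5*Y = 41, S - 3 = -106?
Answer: 12442206/25 ≈ 4.9769e+5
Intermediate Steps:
S = -103 (S = 3 - 106 = -103)
Y = -41/5 (Y = -⅕*41 = -41/5 ≈ -8.2000)
f(U, v) = v + 2*U
X(Z) = -91 + Z² (X(Z) = (Z² + 2*6) - 103 = (Z² + 12) - 103 = (12 + Z²) - 103 = -91 + Z²)
497712 + X(Y) = 497712 + (-91 + (-41/5)²) = 497712 + (-91 + 1681/25) = 497712 - 594/25 = 12442206/25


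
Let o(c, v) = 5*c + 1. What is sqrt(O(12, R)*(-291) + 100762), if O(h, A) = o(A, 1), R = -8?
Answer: sqrt(112111) ≈ 334.83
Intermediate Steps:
o(c, v) = 1 + 5*c
O(h, A) = 1 + 5*A
sqrt(O(12, R)*(-291) + 100762) = sqrt((1 + 5*(-8))*(-291) + 100762) = sqrt((1 - 40)*(-291) + 100762) = sqrt(-39*(-291) + 100762) = sqrt(11349 + 100762) = sqrt(112111)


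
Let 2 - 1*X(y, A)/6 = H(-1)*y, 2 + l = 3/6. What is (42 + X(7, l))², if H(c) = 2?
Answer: 900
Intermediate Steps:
l = -3/2 (l = -2 + 3/6 = -2 + 3*(⅙) = -2 + ½ = -3/2 ≈ -1.5000)
X(y, A) = 12 - 12*y
(42 + X(7, l))² = (42 + (12 - 12*7))² = (42 + (12 - 84))² = (42 - 72)² = (-30)² = 900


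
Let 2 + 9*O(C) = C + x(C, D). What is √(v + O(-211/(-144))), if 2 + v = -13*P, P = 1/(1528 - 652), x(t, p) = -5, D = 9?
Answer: I*√18162473/2628 ≈ 1.6217*I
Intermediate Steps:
O(C) = -7/9 + C/9 (O(C) = -2/9 + (C - 5)/9 = -2/9 + (-5 + C)/9 = -2/9 + (-5/9 + C/9) = -7/9 + C/9)
P = 1/876 ≈ 0.0011416
v = -1765/876 (v = -2 - 13*1/876 = -2 - 13/876 = -1765/876 ≈ -2.0148)
√(v + O(-211/(-144))) = √(-1765/876 + (-7/9 + (-211/(-144))/9)) = √(-1765/876 + (-7/9 + (-211*(-1/144))/9)) = √(-1765/876 + (-7/9 + (⅑)*(211/144))) = √(-1765/876 + (-7/9 + 211/1296)) = √(-1765/876 - 797/1296) = √(-248801/94608) = I*√18162473/2628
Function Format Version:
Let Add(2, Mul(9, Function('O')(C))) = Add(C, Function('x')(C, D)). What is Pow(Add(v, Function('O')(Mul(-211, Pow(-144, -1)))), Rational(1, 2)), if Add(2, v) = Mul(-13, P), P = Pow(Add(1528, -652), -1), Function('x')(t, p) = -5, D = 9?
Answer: Mul(Rational(1, 2628), I, Pow(18162473, Rational(1, 2))) ≈ Mul(1.6217, I)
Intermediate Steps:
Function('O')(C) = Add(Rational(-7, 9), Mul(Rational(1, 9), C)) (Function('O')(C) = Add(Rational(-2, 9), Mul(Rational(1, 9), Add(C, -5))) = Add(Rational(-2, 9), Mul(Rational(1, 9), Add(-5, C))) = Add(Rational(-2, 9), Add(Rational(-5, 9), Mul(Rational(1, 9), C))) = Add(Rational(-7, 9), Mul(Rational(1, 9), C)))
P = Rational(1, 876) (P = Pow(876, -1) = Rational(1, 876) ≈ 0.0011416)
v = Rational(-1765, 876) (v = Add(-2, Mul(-13, Rational(1, 876))) = Add(-2, Rational(-13, 876)) = Rational(-1765, 876) ≈ -2.0148)
Pow(Add(v, Function('O')(Mul(-211, Pow(-144, -1)))), Rational(1, 2)) = Pow(Add(Rational(-1765, 876), Add(Rational(-7, 9), Mul(Rational(1, 9), Mul(-211, Pow(-144, -1))))), Rational(1, 2)) = Pow(Add(Rational(-1765, 876), Add(Rational(-7, 9), Mul(Rational(1, 9), Mul(-211, Rational(-1, 144))))), Rational(1, 2)) = Pow(Add(Rational(-1765, 876), Add(Rational(-7, 9), Mul(Rational(1, 9), Rational(211, 144)))), Rational(1, 2)) = Pow(Add(Rational(-1765, 876), Add(Rational(-7, 9), Rational(211, 1296))), Rational(1, 2)) = Pow(Add(Rational(-1765, 876), Rational(-797, 1296)), Rational(1, 2)) = Pow(Rational(-248801, 94608), Rational(1, 2)) = Mul(Rational(1, 2628), I, Pow(18162473, Rational(1, 2)))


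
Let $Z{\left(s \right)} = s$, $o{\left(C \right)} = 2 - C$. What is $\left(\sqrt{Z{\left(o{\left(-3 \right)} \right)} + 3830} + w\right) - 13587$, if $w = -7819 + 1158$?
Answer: $-20248 + \sqrt{3835} \approx -20186.0$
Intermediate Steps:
$w = -6661$
$\left(\sqrt{Z{\left(o{\left(-3 \right)} \right)} + 3830} + w\right) - 13587 = \left(\sqrt{\left(2 - -3\right) + 3830} - 6661\right) - 13587 = \left(\sqrt{\left(2 + 3\right) + 3830} - 6661\right) - 13587 = \left(\sqrt{5 + 3830} - 6661\right) - 13587 = \left(\sqrt{3835} - 6661\right) - 13587 = \left(-6661 + \sqrt{3835}\right) - 13587 = -20248 + \sqrt{3835}$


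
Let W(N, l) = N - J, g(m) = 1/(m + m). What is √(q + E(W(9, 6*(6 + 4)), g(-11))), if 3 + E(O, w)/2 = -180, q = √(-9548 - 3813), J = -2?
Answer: √(-366 + I*√13361) ≈ 2.9849 + 19.363*I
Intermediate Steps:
g(m) = 1/(2*m)
q = I*√13361 (q = √(-13361) = I*√13361 ≈ 115.59*I)
W(N, l) = 2 + N (W(N, l) = N - 1*(-2) = N + 2 = 2 + N)
E(O, w) = -366 (E(O, w) = -6 + 2*(-180) = -6 - 360 = -366)
√(q + E(W(9, 6*(6 + 4)), g(-11))) = √(I*√13361 - 366) = √(-366 + I*√13361)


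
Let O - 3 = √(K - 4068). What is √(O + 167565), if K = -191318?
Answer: √(167568 + I*√195386) ≈ 409.35 + 0.5399*I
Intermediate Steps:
O = 3 + I*√195386 (O = 3 + √(-191318 - 4068) = 3 + √(-195386) = 3 + I*√195386 ≈ 3.0 + 442.02*I)
√(O + 167565) = √((3 + I*√195386) + 167565) = √(167568 + I*√195386)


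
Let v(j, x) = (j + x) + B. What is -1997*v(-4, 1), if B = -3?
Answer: 11982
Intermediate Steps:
v(j, x) = -3 + j + x (v(j, x) = (j + x) - 3 = -3 + j + x)
-1997*v(-4, 1) = -1997*(-3 - 4 + 1) = -1997*(-6) = 11982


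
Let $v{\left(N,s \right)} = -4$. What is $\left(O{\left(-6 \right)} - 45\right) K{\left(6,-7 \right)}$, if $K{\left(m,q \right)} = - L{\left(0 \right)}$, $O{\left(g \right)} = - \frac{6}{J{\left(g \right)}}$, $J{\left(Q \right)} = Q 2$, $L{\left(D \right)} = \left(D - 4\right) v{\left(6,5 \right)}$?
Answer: $712$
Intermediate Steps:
$L{\left(D \right)} = 16 - 4 D$ ($L{\left(D \right)} = \left(D - 4\right) \left(-4\right) = \left(-4 + D\right) \left(-4\right) = 16 - 4 D$)
$J{\left(Q \right)} = 2 Q$
$O{\left(g \right)} = - \frac{3}{g}$ ($O{\left(g \right)} = - \frac{6}{2 g} = - 6 \frac{1}{2 g} = - \frac{3}{g}$)
$K{\left(m,q \right)} = -16$ ($K{\left(m,q \right)} = - (16 - 0) = - (16 + 0) = \left(-1\right) 16 = -16$)
$\left(O{\left(-6 \right)} - 45\right) K{\left(6,-7 \right)} = \left(- \frac{3}{-6} - 45\right) \left(-16\right) = \left(\left(-3\right) \left(- \frac{1}{6}\right) - 45\right) \left(-16\right) = \left(\frac{1}{2} - 45\right) \left(-16\right) = \left(- \frac{89}{2}\right) \left(-16\right) = 712$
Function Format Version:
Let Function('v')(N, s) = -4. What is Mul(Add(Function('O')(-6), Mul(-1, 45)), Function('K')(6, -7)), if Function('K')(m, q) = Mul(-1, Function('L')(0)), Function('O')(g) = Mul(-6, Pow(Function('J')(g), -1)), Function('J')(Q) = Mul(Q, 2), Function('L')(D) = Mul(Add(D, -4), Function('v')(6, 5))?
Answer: 712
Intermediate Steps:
Function('L')(D) = Add(16, Mul(-4, D)) (Function('L')(D) = Mul(Add(D, -4), -4) = Mul(Add(-4, D), -4) = Add(16, Mul(-4, D)))
Function('J')(Q) = Mul(2, Q)
Function('O')(g) = Mul(-3, Pow(g, -1)) (Function('O')(g) = Mul(-6, Pow(Mul(2, g), -1)) = Mul(-6, Mul(Rational(1, 2), Pow(g, -1))) = Mul(-3, Pow(g, -1)))
Function('K')(m, q) = -16 (Function('K')(m, q) = Mul(-1, Add(16, Mul(-4, 0))) = Mul(-1, Add(16, 0)) = Mul(-1, 16) = -16)
Mul(Add(Function('O')(-6), Mul(-1, 45)), Function('K')(6, -7)) = Mul(Add(Mul(-3, Pow(-6, -1)), Mul(-1, 45)), -16) = Mul(Add(Mul(-3, Rational(-1, 6)), -45), -16) = Mul(Add(Rational(1, 2), -45), -16) = Mul(Rational(-89, 2), -16) = 712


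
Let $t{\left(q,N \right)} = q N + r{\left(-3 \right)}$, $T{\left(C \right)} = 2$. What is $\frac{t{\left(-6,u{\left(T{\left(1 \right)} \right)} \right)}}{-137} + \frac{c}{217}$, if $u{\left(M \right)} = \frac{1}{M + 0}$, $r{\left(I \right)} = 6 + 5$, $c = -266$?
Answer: $- \frac{5454}{4247} \approx -1.2842$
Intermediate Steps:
$r{\left(I \right)} = 11$
$u{\left(M \right)} = \frac{1}{M}$
$t{\left(q,N \right)} = 11 + N q$ ($t{\left(q,N \right)} = q N + 11 = N q + 11 = 11 + N q$)
$\frac{t{\left(-6,u{\left(T{\left(1 \right)} \right)} \right)}}{-137} + \frac{c}{217} = \frac{11 + \frac{1}{2} \left(-6\right)}{-137} - \frac{266}{217} = \left(11 + \frac{1}{2} \left(-6\right)\right) \left(- \frac{1}{137}\right) - \frac{38}{31} = \left(11 - 3\right) \left(- \frac{1}{137}\right) - \frac{38}{31} = 8 \left(- \frac{1}{137}\right) - \frac{38}{31} = - \frac{8}{137} - \frac{38}{31} = - \frac{5454}{4247}$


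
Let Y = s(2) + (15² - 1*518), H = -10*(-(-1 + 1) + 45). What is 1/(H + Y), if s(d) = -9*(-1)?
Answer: -1/734 ≈ -0.0013624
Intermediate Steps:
s(d) = 9
H = -450 (H = -10*(-1*0 + 45) = -10*(0 + 45) = -10*45 = -450)
Y = -284 (Y = 9 + (15² - 1*518) = 9 + (225 - 518) = 9 - 293 = -284)
1/(H + Y) = 1/(-450 - 284) = 1/(-734) = -1/734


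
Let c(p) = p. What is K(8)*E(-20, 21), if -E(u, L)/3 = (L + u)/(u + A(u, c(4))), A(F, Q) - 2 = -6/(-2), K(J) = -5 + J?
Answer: 3/5 ≈ 0.60000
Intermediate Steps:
A(F, Q) = 5 (A(F, Q) = 2 - 6/(-2) = 2 - 6*(-1/2) = 2 + 3 = 5)
E(u, L) = -3*(L + u)/(5 + u) (E(u, L) = -3*(L + u)/(u + 5) = -3*(L + u)/(5 + u))
K(8)*E(-20, 21) = (-5 + 8)*(3*(-1*21 - 1*(-20))/(5 - 20)) = 3*(3*(-21 + 20)/(-15)) = 3*(3*(-1/15)*(-1)) = 3*(1/5) = 3/5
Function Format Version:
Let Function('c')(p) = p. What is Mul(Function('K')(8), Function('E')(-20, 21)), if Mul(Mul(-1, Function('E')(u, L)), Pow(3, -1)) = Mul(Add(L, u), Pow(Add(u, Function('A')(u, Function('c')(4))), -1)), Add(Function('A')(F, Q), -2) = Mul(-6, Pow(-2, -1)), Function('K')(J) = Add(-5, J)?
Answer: Rational(3, 5) ≈ 0.60000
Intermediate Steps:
Function('A')(F, Q) = 5 (Function('A')(F, Q) = Add(2, Mul(-6, Pow(-2, -1))) = Add(2, Mul(-6, Rational(-1, 2))) = Add(2, 3) = 5)
Function('E')(u, L) = Mul(-3, Pow(Add(5, u), -1), Add(L, u)) (Function('E')(u, L) = Mul(-3, Mul(Add(L, u), Pow(Add(u, 5), -1))) = Mul(-3, Mul(Add(L, u), Pow(Add(5, u), -1))) = Mul(-3, Mul(Pow(Add(5, u), -1), Add(L, u))) = Mul(-3, Pow(Add(5, u), -1), Add(L, u)))
Mul(Function('K')(8), Function('E')(-20, 21)) = Mul(Add(-5, 8), Mul(3, Pow(Add(5, -20), -1), Add(Mul(-1, 21), Mul(-1, -20)))) = Mul(3, Mul(3, Pow(-15, -1), Add(-21, 20))) = Mul(3, Mul(3, Rational(-1, 15), -1)) = Mul(3, Rational(1, 5)) = Rational(3, 5)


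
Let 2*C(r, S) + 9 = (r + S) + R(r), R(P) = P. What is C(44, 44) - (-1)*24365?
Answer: 48853/2 ≈ 24427.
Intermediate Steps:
C(r, S) = -9/2 + r + S/2 (C(r, S) = -9/2 + ((r + S) + r)/2 = -9/2 + ((S + r) + r)/2 = -9/2 + (S + 2*r)/2 = -9/2 + (r + S/2) = -9/2 + r + S/2)
C(44, 44) - (-1)*24365 = (-9/2 + 44 + (½)*44) - (-1)*24365 = (-9/2 + 44 + 22) - 1*(-24365) = 123/2 + 24365 = 48853/2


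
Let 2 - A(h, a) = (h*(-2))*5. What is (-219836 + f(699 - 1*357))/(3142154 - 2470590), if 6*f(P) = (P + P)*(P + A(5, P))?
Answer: -43730/167891 ≈ -0.26047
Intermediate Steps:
A(h, a) = 2 + 10*h (A(h, a) = 2 - h*(-2)*5 = 2 - (-2*h)*5 = 2 - (-10)*h = 2 + 10*h)
f(P) = P*(52 + P)/3 (f(P) = ((P + P)*(P + (2 + 10*5)))/6 = ((2*P)*(P + (2 + 50)))/6 = ((2*P)*(P + 52))/6 = ((2*P)*(52 + P))/6 = (2*P*(52 + P))/6 = P*(52 + P)/3)
(-219836 + f(699 - 1*357))/(3142154 - 2470590) = (-219836 + (699 - 1*357)*(52 + (699 - 1*357))/3)/(3142154 - 2470590) = (-219836 + (699 - 357)*(52 + (699 - 357))/3)/671564 = (-219836 + (⅓)*342*(52 + 342))*(1/671564) = (-219836 + (⅓)*342*394)*(1/671564) = (-219836 + 44916)*(1/671564) = -174920*1/671564 = -43730/167891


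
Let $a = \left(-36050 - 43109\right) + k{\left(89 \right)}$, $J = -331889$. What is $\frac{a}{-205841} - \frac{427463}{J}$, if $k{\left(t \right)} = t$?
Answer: $\frac{114231874613}{68316363649} \approx 1.6721$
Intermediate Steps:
$a = -79070$ ($a = \left(-36050 - 43109\right) + 89 = -79159 + 89 = -79070$)
$\frac{a}{-205841} - \frac{427463}{J} = - \frac{79070}{-205841} - \frac{427463}{-331889} = \left(-79070\right) \left(- \frac{1}{205841}\right) - - \frac{427463}{331889} = \frac{79070}{205841} + \frac{427463}{331889} = \frac{114231874613}{68316363649}$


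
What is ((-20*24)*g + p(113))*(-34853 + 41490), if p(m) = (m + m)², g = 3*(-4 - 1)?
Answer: 386777812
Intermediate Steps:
g = -15 (g = 3*(-5) = -15)
p(m) = 4*m² (p(m) = (2*m)² = 4*m²)
((-20*24)*g + p(113))*(-34853 + 41490) = (-20*24*(-15) + 4*113²)*(-34853 + 41490) = (-480*(-15) + 4*12769)*6637 = (7200 + 51076)*6637 = 58276*6637 = 386777812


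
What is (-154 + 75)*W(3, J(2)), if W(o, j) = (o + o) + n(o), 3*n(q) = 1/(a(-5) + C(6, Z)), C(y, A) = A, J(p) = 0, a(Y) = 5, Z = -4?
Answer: -1501/3 ≈ -500.33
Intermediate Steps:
n(q) = 1/3 (n(q) = 1/(3*(5 - 4)) = (1/3)/1 = (1/3)*1 = 1/3)
W(o, j) = 1/3 + 2*o (W(o, j) = (o + o) + 1/3 = 2*o + 1/3 = 1/3 + 2*o)
(-154 + 75)*W(3, J(2)) = (-154 + 75)*(1/3 + 2*3) = -79*(1/3 + 6) = -79*19/3 = -1501/3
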